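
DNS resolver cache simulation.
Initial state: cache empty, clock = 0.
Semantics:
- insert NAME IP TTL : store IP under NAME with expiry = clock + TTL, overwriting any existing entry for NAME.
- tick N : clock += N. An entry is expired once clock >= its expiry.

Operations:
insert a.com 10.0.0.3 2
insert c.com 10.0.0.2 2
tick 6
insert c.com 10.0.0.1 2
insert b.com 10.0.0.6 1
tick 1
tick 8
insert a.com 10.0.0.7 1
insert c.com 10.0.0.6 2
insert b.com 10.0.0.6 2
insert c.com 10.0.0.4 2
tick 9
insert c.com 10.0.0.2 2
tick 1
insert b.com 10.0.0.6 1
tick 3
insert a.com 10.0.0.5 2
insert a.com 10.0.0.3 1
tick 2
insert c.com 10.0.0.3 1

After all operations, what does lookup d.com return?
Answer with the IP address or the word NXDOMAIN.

Op 1: insert a.com -> 10.0.0.3 (expiry=0+2=2). clock=0
Op 2: insert c.com -> 10.0.0.2 (expiry=0+2=2). clock=0
Op 3: tick 6 -> clock=6. purged={a.com,c.com}
Op 4: insert c.com -> 10.0.0.1 (expiry=6+2=8). clock=6
Op 5: insert b.com -> 10.0.0.6 (expiry=6+1=7). clock=6
Op 6: tick 1 -> clock=7. purged={b.com}
Op 7: tick 8 -> clock=15. purged={c.com}
Op 8: insert a.com -> 10.0.0.7 (expiry=15+1=16). clock=15
Op 9: insert c.com -> 10.0.0.6 (expiry=15+2=17). clock=15
Op 10: insert b.com -> 10.0.0.6 (expiry=15+2=17). clock=15
Op 11: insert c.com -> 10.0.0.4 (expiry=15+2=17). clock=15
Op 12: tick 9 -> clock=24. purged={a.com,b.com,c.com}
Op 13: insert c.com -> 10.0.0.2 (expiry=24+2=26). clock=24
Op 14: tick 1 -> clock=25.
Op 15: insert b.com -> 10.0.0.6 (expiry=25+1=26). clock=25
Op 16: tick 3 -> clock=28. purged={b.com,c.com}
Op 17: insert a.com -> 10.0.0.5 (expiry=28+2=30). clock=28
Op 18: insert a.com -> 10.0.0.3 (expiry=28+1=29). clock=28
Op 19: tick 2 -> clock=30. purged={a.com}
Op 20: insert c.com -> 10.0.0.3 (expiry=30+1=31). clock=30
lookup d.com: not in cache (expired or never inserted)

Answer: NXDOMAIN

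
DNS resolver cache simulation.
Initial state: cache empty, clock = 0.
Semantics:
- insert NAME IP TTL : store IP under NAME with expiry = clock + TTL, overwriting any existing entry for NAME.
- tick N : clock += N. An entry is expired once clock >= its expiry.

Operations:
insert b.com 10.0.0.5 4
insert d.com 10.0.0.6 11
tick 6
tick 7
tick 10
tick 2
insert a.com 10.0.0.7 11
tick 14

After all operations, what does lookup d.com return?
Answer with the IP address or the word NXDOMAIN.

Answer: NXDOMAIN

Derivation:
Op 1: insert b.com -> 10.0.0.5 (expiry=0+4=4). clock=0
Op 2: insert d.com -> 10.0.0.6 (expiry=0+11=11). clock=0
Op 3: tick 6 -> clock=6. purged={b.com}
Op 4: tick 7 -> clock=13. purged={d.com}
Op 5: tick 10 -> clock=23.
Op 6: tick 2 -> clock=25.
Op 7: insert a.com -> 10.0.0.7 (expiry=25+11=36). clock=25
Op 8: tick 14 -> clock=39. purged={a.com}
lookup d.com: not in cache (expired or never inserted)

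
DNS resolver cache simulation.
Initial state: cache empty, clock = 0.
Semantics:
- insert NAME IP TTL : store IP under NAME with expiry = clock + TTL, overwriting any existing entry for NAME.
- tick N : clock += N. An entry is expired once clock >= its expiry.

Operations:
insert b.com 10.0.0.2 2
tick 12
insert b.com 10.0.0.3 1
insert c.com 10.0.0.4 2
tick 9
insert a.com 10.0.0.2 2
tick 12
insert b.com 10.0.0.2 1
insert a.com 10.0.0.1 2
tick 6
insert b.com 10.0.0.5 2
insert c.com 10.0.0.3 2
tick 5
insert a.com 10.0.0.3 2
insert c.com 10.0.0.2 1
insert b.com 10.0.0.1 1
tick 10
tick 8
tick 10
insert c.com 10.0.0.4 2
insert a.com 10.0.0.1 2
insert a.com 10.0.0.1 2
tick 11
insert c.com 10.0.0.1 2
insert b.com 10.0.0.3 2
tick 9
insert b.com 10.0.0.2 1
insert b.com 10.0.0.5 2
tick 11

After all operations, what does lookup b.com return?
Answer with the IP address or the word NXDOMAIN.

Op 1: insert b.com -> 10.0.0.2 (expiry=0+2=2). clock=0
Op 2: tick 12 -> clock=12. purged={b.com}
Op 3: insert b.com -> 10.0.0.3 (expiry=12+1=13). clock=12
Op 4: insert c.com -> 10.0.0.4 (expiry=12+2=14). clock=12
Op 5: tick 9 -> clock=21. purged={b.com,c.com}
Op 6: insert a.com -> 10.0.0.2 (expiry=21+2=23). clock=21
Op 7: tick 12 -> clock=33. purged={a.com}
Op 8: insert b.com -> 10.0.0.2 (expiry=33+1=34). clock=33
Op 9: insert a.com -> 10.0.0.1 (expiry=33+2=35). clock=33
Op 10: tick 6 -> clock=39. purged={a.com,b.com}
Op 11: insert b.com -> 10.0.0.5 (expiry=39+2=41). clock=39
Op 12: insert c.com -> 10.0.0.3 (expiry=39+2=41). clock=39
Op 13: tick 5 -> clock=44. purged={b.com,c.com}
Op 14: insert a.com -> 10.0.0.3 (expiry=44+2=46). clock=44
Op 15: insert c.com -> 10.0.0.2 (expiry=44+1=45). clock=44
Op 16: insert b.com -> 10.0.0.1 (expiry=44+1=45). clock=44
Op 17: tick 10 -> clock=54. purged={a.com,b.com,c.com}
Op 18: tick 8 -> clock=62.
Op 19: tick 10 -> clock=72.
Op 20: insert c.com -> 10.0.0.4 (expiry=72+2=74). clock=72
Op 21: insert a.com -> 10.0.0.1 (expiry=72+2=74). clock=72
Op 22: insert a.com -> 10.0.0.1 (expiry=72+2=74). clock=72
Op 23: tick 11 -> clock=83. purged={a.com,c.com}
Op 24: insert c.com -> 10.0.0.1 (expiry=83+2=85). clock=83
Op 25: insert b.com -> 10.0.0.3 (expiry=83+2=85). clock=83
Op 26: tick 9 -> clock=92. purged={b.com,c.com}
Op 27: insert b.com -> 10.0.0.2 (expiry=92+1=93). clock=92
Op 28: insert b.com -> 10.0.0.5 (expiry=92+2=94). clock=92
Op 29: tick 11 -> clock=103. purged={b.com}
lookup b.com: not in cache (expired or never inserted)

Answer: NXDOMAIN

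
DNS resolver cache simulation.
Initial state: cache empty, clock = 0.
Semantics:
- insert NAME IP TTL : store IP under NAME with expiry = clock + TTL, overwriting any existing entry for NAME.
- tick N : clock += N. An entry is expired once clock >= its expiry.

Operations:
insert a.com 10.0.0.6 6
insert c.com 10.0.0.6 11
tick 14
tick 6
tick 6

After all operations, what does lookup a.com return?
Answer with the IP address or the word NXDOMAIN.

Op 1: insert a.com -> 10.0.0.6 (expiry=0+6=6). clock=0
Op 2: insert c.com -> 10.0.0.6 (expiry=0+11=11). clock=0
Op 3: tick 14 -> clock=14. purged={a.com,c.com}
Op 4: tick 6 -> clock=20.
Op 5: tick 6 -> clock=26.
lookup a.com: not in cache (expired or never inserted)

Answer: NXDOMAIN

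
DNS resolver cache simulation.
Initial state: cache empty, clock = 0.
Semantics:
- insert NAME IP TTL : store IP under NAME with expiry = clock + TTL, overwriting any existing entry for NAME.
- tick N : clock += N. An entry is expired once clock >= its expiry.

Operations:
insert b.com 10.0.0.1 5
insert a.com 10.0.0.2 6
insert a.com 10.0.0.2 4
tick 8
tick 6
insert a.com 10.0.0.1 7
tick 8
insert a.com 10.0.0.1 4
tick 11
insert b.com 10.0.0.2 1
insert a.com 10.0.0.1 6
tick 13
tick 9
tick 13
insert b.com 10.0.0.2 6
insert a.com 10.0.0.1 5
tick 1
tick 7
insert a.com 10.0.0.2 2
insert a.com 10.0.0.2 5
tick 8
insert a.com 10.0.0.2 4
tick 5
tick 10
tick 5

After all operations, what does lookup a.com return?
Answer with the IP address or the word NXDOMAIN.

Answer: NXDOMAIN

Derivation:
Op 1: insert b.com -> 10.0.0.1 (expiry=0+5=5). clock=0
Op 2: insert a.com -> 10.0.0.2 (expiry=0+6=6). clock=0
Op 3: insert a.com -> 10.0.0.2 (expiry=0+4=4). clock=0
Op 4: tick 8 -> clock=8. purged={a.com,b.com}
Op 5: tick 6 -> clock=14.
Op 6: insert a.com -> 10.0.0.1 (expiry=14+7=21). clock=14
Op 7: tick 8 -> clock=22. purged={a.com}
Op 8: insert a.com -> 10.0.0.1 (expiry=22+4=26). clock=22
Op 9: tick 11 -> clock=33. purged={a.com}
Op 10: insert b.com -> 10.0.0.2 (expiry=33+1=34). clock=33
Op 11: insert a.com -> 10.0.0.1 (expiry=33+6=39). clock=33
Op 12: tick 13 -> clock=46. purged={a.com,b.com}
Op 13: tick 9 -> clock=55.
Op 14: tick 13 -> clock=68.
Op 15: insert b.com -> 10.0.0.2 (expiry=68+6=74). clock=68
Op 16: insert a.com -> 10.0.0.1 (expiry=68+5=73). clock=68
Op 17: tick 1 -> clock=69.
Op 18: tick 7 -> clock=76. purged={a.com,b.com}
Op 19: insert a.com -> 10.0.0.2 (expiry=76+2=78). clock=76
Op 20: insert a.com -> 10.0.0.2 (expiry=76+5=81). clock=76
Op 21: tick 8 -> clock=84. purged={a.com}
Op 22: insert a.com -> 10.0.0.2 (expiry=84+4=88). clock=84
Op 23: tick 5 -> clock=89. purged={a.com}
Op 24: tick 10 -> clock=99.
Op 25: tick 5 -> clock=104.
lookup a.com: not in cache (expired or never inserted)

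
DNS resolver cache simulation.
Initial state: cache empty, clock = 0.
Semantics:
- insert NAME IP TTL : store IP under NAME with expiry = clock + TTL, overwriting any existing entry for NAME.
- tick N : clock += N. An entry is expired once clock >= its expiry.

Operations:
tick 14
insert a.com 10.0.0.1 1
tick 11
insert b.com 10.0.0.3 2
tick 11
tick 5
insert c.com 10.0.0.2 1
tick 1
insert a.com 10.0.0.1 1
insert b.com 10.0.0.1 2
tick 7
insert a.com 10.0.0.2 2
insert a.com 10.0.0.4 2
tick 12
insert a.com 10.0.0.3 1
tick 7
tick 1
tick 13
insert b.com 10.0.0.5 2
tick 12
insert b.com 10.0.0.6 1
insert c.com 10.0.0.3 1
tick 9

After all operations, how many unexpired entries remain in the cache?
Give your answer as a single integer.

Answer: 0

Derivation:
Op 1: tick 14 -> clock=14.
Op 2: insert a.com -> 10.0.0.1 (expiry=14+1=15). clock=14
Op 3: tick 11 -> clock=25. purged={a.com}
Op 4: insert b.com -> 10.0.0.3 (expiry=25+2=27). clock=25
Op 5: tick 11 -> clock=36. purged={b.com}
Op 6: tick 5 -> clock=41.
Op 7: insert c.com -> 10.0.0.2 (expiry=41+1=42). clock=41
Op 8: tick 1 -> clock=42. purged={c.com}
Op 9: insert a.com -> 10.0.0.1 (expiry=42+1=43). clock=42
Op 10: insert b.com -> 10.0.0.1 (expiry=42+2=44). clock=42
Op 11: tick 7 -> clock=49. purged={a.com,b.com}
Op 12: insert a.com -> 10.0.0.2 (expiry=49+2=51). clock=49
Op 13: insert a.com -> 10.0.0.4 (expiry=49+2=51). clock=49
Op 14: tick 12 -> clock=61. purged={a.com}
Op 15: insert a.com -> 10.0.0.3 (expiry=61+1=62). clock=61
Op 16: tick 7 -> clock=68. purged={a.com}
Op 17: tick 1 -> clock=69.
Op 18: tick 13 -> clock=82.
Op 19: insert b.com -> 10.0.0.5 (expiry=82+2=84). clock=82
Op 20: tick 12 -> clock=94. purged={b.com}
Op 21: insert b.com -> 10.0.0.6 (expiry=94+1=95). clock=94
Op 22: insert c.com -> 10.0.0.3 (expiry=94+1=95). clock=94
Op 23: tick 9 -> clock=103. purged={b.com,c.com}
Final cache (unexpired): {} -> size=0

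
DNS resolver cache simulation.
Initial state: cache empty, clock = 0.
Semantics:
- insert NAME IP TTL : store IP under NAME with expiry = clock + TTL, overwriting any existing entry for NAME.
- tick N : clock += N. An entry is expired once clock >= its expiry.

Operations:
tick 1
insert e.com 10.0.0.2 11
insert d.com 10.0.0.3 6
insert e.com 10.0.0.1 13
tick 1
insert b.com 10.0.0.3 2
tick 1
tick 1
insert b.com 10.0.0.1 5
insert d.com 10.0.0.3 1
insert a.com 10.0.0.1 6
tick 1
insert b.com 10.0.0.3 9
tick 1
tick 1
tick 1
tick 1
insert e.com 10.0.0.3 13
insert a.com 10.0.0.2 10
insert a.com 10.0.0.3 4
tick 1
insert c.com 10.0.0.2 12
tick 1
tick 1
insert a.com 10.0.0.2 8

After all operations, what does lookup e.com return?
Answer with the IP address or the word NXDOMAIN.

Answer: 10.0.0.3

Derivation:
Op 1: tick 1 -> clock=1.
Op 2: insert e.com -> 10.0.0.2 (expiry=1+11=12). clock=1
Op 3: insert d.com -> 10.0.0.3 (expiry=1+6=7). clock=1
Op 4: insert e.com -> 10.0.0.1 (expiry=1+13=14). clock=1
Op 5: tick 1 -> clock=2.
Op 6: insert b.com -> 10.0.0.3 (expiry=2+2=4). clock=2
Op 7: tick 1 -> clock=3.
Op 8: tick 1 -> clock=4. purged={b.com}
Op 9: insert b.com -> 10.0.0.1 (expiry=4+5=9). clock=4
Op 10: insert d.com -> 10.0.0.3 (expiry=4+1=5). clock=4
Op 11: insert a.com -> 10.0.0.1 (expiry=4+6=10). clock=4
Op 12: tick 1 -> clock=5. purged={d.com}
Op 13: insert b.com -> 10.0.0.3 (expiry=5+9=14). clock=5
Op 14: tick 1 -> clock=6.
Op 15: tick 1 -> clock=7.
Op 16: tick 1 -> clock=8.
Op 17: tick 1 -> clock=9.
Op 18: insert e.com -> 10.0.0.3 (expiry=9+13=22). clock=9
Op 19: insert a.com -> 10.0.0.2 (expiry=9+10=19). clock=9
Op 20: insert a.com -> 10.0.0.3 (expiry=9+4=13). clock=9
Op 21: tick 1 -> clock=10.
Op 22: insert c.com -> 10.0.0.2 (expiry=10+12=22). clock=10
Op 23: tick 1 -> clock=11.
Op 24: tick 1 -> clock=12.
Op 25: insert a.com -> 10.0.0.2 (expiry=12+8=20). clock=12
lookup e.com: present, ip=10.0.0.3 expiry=22 > clock=12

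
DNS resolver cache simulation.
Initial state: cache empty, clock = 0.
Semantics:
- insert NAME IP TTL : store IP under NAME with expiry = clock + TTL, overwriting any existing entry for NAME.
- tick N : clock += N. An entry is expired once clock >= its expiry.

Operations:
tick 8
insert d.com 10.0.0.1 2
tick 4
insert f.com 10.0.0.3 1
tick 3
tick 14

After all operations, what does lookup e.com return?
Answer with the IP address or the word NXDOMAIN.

Answer: NXDOMAIN

Derivation:
Op 1: tick 8 -> clock=8.
Op 2: insert d.com -> 10.0.0.1 (expiry=8+2=10). clock=8
Op 3: tick 4 -> clock=12. purged={d.com}
Op 4: insert f.com -> 10.0.0.3 (expiry=12+1=13). clock=12
Op 5: tick 3 -> clock=15. purged={f.com}
Op 6: tick 14 -> clock=29.
lookup e.com: not in cache (expired or never inserted)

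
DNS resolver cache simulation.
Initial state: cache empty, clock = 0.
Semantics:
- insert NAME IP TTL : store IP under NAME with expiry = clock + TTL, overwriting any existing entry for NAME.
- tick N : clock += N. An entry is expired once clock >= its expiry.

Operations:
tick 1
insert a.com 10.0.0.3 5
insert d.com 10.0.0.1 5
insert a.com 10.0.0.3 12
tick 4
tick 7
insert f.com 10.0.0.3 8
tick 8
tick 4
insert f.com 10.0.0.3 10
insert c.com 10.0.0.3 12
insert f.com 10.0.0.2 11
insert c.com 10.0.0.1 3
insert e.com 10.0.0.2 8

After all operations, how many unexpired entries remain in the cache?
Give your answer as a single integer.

Op 1: tick 1 -> clock=1.
Op 2: insert a.com -> 10.0.0.3 (expiry=1+5=6). clock=1
Op 3: insert d.com -> 10.0.0.1 (expiry=1+5=6). clock=1
Op 4: insert a.com -> 10.0.0.3 (expiry=1+12=13). clock=1
Op 5: tick 4 -> clock=5.
Op 6: tick 7 -> clock=12. purged={d.com}
Op 7: insert f.com -> 10.0.0.3 (expiry=12+8=20). clock=12
Op 8: tick 8 -> clock=20. purged={a.com,f.com}
Op 9: tick 4 -> clock=24.
Op 10: insert f.com -> 10.0.0.3 (expiry=24+10=34). clock=24
Op 11: insert c.com -> 10.0.0.3 (expiry=24+12=36). clock=24
Op 12: insert f.com -> 10.0.0.2 (expiry=24+11=35). clock=24
Op 13: insert c.com -> 10.0.0.1 (expiry=24+3=27). clock=24
Op 14: insert e.com -> 10.0.0.2 (expiry=24+8=32). clock=24
Final cache (unexpired): {c.com,e.com,f.com} -> size=3

Answer: 3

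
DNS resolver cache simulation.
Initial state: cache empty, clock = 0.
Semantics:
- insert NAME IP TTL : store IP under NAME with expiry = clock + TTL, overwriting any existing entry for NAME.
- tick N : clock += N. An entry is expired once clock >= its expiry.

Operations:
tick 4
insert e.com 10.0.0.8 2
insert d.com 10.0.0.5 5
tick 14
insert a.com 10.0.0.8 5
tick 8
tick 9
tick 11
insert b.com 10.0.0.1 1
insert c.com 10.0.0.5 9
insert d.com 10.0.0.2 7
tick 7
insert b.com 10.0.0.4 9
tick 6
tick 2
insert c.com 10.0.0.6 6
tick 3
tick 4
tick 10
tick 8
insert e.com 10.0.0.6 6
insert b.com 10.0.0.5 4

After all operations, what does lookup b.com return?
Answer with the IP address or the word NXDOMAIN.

Answer: 10.0.0.5

Derivation:
Op 1: tick 4 -> clock=4.
Op 2: insert e.com -> 10.0.0.8 (expiry=4+2=6). clock=4
Op 3: insert d.com -> 10.0.0.5 (expiry=4+5=9). clock=4
Op 4: tick 14 -> clock=18. purged={d.com,e.com}
Op 5: insert a.com -> 10.0.0.8 (expiry=18+5=23). clock=18
Op 6: tick 8 -> clock=26. purged={a.com}
Op 7: tick 9 -> clock=35.
Op 8: tick 11 -> clock=46.
Op 9: insert b.com -> 10.0.0.1 (expiry=46+1=47). clock=46
Op 10: insert c.com -> 10.0.0.5 (expiry=46+9=55). clock=46
Op 11: insert d.com -> 10.0.0.2 (expiry=46+7=53). clock=46
Op 12: tick 7 -> clock=53. purged={b.com,d.com}
Op 13: insert b.com -> 10.0.0.4 (expiry=53+9=62). clock=53
Op 14: tick 6 -> clock=59. purged={c.com}
Op 15: tick 2 -> clock=61.
Op 16: insert c.com -> 10.0.0.6 (expiry=61+6=67). clock=61
Op 17: tick 3 -> clock=64. purged={b.com}
Op 18: tick 4 -> clock=68. purged={c.com}
Op 19: tick 10 -> clock=78.
Op 20: tick 8 -> clock=86.
Op 21: insert e.com -> 10.0.0.6 (expiry=86+6=92). clock=86
Op 22: insert b.com -> 10.0.0.5 (expiry=86+4=90). clock=86
lookup b.com: present, ip=10.0.0.5 expiry=90 > clock=86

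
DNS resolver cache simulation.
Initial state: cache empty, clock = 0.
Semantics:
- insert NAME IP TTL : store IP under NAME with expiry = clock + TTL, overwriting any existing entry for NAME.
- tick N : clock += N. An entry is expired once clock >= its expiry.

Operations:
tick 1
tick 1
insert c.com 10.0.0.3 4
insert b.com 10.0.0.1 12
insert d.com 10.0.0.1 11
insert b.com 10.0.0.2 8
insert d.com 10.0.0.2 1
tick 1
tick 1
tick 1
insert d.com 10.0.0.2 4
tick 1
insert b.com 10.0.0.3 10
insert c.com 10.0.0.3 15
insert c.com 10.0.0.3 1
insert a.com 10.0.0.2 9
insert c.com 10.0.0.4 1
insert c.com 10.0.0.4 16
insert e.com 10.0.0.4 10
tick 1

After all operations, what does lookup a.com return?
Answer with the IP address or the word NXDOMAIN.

Op 1: tick 1 -> clock=1.
Op 2: tick 1 -> clock=2.
Op 3: insert c.com -> 10.0.0.3 (expiry=2+4=6). clock=2
Op 4: insert b.com -> 10.0.0.1 (expiry=2+12=14). clock=2
Op 5: insert d.com -> 10.0.0.1 (expiry=2+11=13). clock=2
Op 6: insert b.com -> 10.0.0.2 (expiry=2+8=10). clock=2
Op 7: insert d.com -> 10.0.0.2 (expiry=2+1=3). clock=2
Op 8: tick 1 -> clock=3. purged={d.com}
Op 9: tick 1 -> clock=4.
Op 10: tick 1 -> clock=5.
Op 11: insert d.com -> 10.0.0.2 (expiry=5+4=9). clock=5
Op 12: tick 1 -> clock=6. purged={c.com}
Op 13: insert b.com -> 10.0.0.3 (expiry=6+10=16). clock=6
Op 14: insert c.com -> 10.0.0.3 (expiry=6+15=21). clock=6
Op 15: insert c.com -> 10.0.0.3 (expiry=6+1=7). clock=6
Op 16: insert a.com -> 10.0.0.2 (expiry=6+9=15). clock=6
Op 17: insert c.com -> 10.0.0.4 (expiry=6+1=7). clock=6
Op 18: insert c.com -> 10.0.0.4 (expiry=6+16=22). clock=6
Op 19: insert e.com -> 10.0.0.4 (expiry=6+10=16). clock=6
Op 20: tick 1 -> clock=7.
lookup a.com: present, ip=10.0.0.2 expiry=15 > clock=7

Answer: 10.0.0.2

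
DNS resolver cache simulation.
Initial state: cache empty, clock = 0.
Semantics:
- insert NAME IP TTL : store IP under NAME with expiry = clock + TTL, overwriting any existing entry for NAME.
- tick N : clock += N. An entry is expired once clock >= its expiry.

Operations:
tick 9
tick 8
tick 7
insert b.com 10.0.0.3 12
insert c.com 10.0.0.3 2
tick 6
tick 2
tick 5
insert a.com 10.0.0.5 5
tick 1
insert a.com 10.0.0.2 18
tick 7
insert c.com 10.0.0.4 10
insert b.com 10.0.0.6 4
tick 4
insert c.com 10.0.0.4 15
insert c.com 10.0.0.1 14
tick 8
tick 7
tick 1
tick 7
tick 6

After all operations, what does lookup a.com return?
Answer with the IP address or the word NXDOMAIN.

Answer: NXDOMAIN

Derivation:
Op 1: tick 9 -> clock=9.
Op 2: tick 8 -> clock=17.
Op 3: tick 7 -> clock=24.
Op 4: insert b.com -> 10.0.0.3 (expiry=24+12=36). clock=24
Op 5: insert c.com -> 10.0.0.3 (expiry=24+2=26). clock=24
Op 6: tick 6 -> clock=30. purged={c.com}
Op 7: tick 2 -> clock=32.
Op 8: tick 5 -> clock=37. purged={b.com}
Op 9: insert a.com -> 10.0.0.5 (expiry=37+5=42). clock=37
Op 10: tick 1 -> clock=38.
Op 11: insert a.com -> 10.0.0.2 (expiry=38+18=56). clock=38
Op 12: tick 7 -> clock=45.
Op 13: insert c.com -> 10.0.0.4 (expiry=45+10=55). clock=45
Op 14: insert b.com -> 10.0.0.6 (expiry=45+4=49). clock=45
Op 15: tick 4 -> clock=49. purged={b.com}
Op 16: insert c.com -> 10.0.0.4 (expiry=49+15=64). clock=49
Op 17: insert c.com -> 10.0.0.1 (expiry=49+14=63). clock=49
Op 18: tick 8 -> clock=57. purged={a.com}
Op 19: tick 7 -> clock=64. purged={c.com}
Op 20: tick 1 -> clock=65.
Op 21: tick 7 -> clock=72.
Op 22: tick 6 -> clock=78.
lookup a.com: not in cache (expired or never inserted)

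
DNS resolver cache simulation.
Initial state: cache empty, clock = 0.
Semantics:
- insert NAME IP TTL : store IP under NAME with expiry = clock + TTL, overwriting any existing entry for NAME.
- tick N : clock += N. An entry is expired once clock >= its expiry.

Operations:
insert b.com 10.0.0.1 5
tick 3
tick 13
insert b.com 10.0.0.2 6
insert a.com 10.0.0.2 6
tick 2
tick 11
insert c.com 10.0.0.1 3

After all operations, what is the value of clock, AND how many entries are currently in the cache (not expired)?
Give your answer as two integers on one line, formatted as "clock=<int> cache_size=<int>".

Answer: clock=29 cache_size=1

Derivation:
Op 1: insert b.com -> 10.0.0.1 (expiry=0+5=5). clock=0
Op 2: tick 3 -> clock=3.
Op 3: tick 13 -> clock=16. purged={b.com}
Op 4: insert b.com -> 10.0.0.2 (expiry=16+6=22). clock=16
Op 5: insert a.com -> 10.0.0.2 (expiry=16+6=22). clock=16
Op 6: tick 2 -> clock=18.
Op 7: tick 11 -> clock=29. purged={a.com,b.com}
Op 8: insert c.com -> 10.0.0.1 (expiry=29+3=32). clock=29
Final clock = 29
Final cache (unexpired): {c.com} -> size=1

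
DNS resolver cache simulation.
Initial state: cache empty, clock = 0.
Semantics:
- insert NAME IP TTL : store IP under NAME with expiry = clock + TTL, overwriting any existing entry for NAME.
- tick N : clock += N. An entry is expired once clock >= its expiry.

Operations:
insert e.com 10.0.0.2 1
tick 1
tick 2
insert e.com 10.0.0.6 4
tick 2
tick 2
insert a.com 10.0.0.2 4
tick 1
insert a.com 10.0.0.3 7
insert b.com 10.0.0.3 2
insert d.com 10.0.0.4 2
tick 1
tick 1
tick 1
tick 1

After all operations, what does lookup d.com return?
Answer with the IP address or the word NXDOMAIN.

Answer: NXDOMAIN

Derivation:
Op 1: insert e.com -> 10.0.0.2 (expiry=0+1=1). clock=0
Op 2: tick 1 -> clock=1. purged={e.com}
Op 3: tick 2 -> clock=3.
Op 4: insert e.com -> 10.0.0.6 (expiry=3+4=7). clock=3
Op 5: tick 2 -> clock=5.
Op 6: tick 2 -> clock=7. purged={e.com}
Op 7: insert a.com -> 10.0.0.2 (expiry=7+4=11). clock=7
Op 8: tick 1 -> clock=8.
Op 9: insert a.com -> 10.0.0.3 (expiry=8+7=15). clock=8
Op 10: insert b.com -> 10.0.0.3 (expiry=8+2=10). clock=8
Op 11: insert d.com -> 10.0.0.4 (expiry=8+2=10). clock=8
Op 12: tick 1 -> clock=9.
Op 13: tick 1 -> clock=10. purged={b.com,d.com}
Op 14: tick 1 -> clock=11.
Op 15: tick 1 -> clock=12.
lookup d.com: not in cache (expired or never inserted)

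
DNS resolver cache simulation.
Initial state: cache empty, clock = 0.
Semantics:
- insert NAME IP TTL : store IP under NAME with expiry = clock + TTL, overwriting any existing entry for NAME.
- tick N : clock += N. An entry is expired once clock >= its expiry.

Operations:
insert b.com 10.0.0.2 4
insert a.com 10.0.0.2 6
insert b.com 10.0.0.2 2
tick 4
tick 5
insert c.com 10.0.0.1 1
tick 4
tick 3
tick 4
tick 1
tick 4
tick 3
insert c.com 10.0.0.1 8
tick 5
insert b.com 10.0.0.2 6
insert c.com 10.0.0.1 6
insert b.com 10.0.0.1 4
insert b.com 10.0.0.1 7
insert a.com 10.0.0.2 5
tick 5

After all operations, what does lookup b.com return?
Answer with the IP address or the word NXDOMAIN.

Answer: 10.0.0.1

Derivation:
Op 1: insert b.com -> 10.0.0.2 (expiry=0+4=4). clock=0
Op 2: insert a.com -> 10.0.0.2 (expiry=0+6=6). clock=0
Op 3: insert b.com -> 10.0.0.2 (expiry=0+2=2). clock=0
Op 4: tick 4 -> clock=4. purged={b.com}
Op 5: tick 5 -> clock=9. purged={a.com}
Op 6: insert c.com -> 10.0.0.1 (expiry=9+1=10). clock=9
Op 7: tick 4 -> clock=13. purged={c.com}
Op 8: tick 3 -> clock=16.
Op 9: tick 4 -> clock=20.
Op 10: tick 1 -> clock=21.
Op 11: tick 4 -> clock=25.
Op 12: tick 3 -> clock=28.
Op 13: insert c.com -> 10.0.0.1 (expiry=28+8=36). clock=28
Op 14: tick 5 -> clock=33.
Op 15: insert b.com -> 10.0.0.2 (expiry=33+6=39). clock=33
Op 16: insert c.com -> 10.0.0.1 (expiry=33+6=39). clock=33
Op 17: insert b.com -> 10.0.0.1 (expiry=33+4=37). clock=33
Op 18: insert b.com -> 10.0.0.1 (expiry=33+7=40). clock=33
Op 19: insert a.com -> 10.0.0.2 (expiry=33+5=38). clock=33
Op 20: tick 5 -> clock=38. purged={a.com}
lookup b.com: present, ip=10.0.0.1 expiry=40 > clock=38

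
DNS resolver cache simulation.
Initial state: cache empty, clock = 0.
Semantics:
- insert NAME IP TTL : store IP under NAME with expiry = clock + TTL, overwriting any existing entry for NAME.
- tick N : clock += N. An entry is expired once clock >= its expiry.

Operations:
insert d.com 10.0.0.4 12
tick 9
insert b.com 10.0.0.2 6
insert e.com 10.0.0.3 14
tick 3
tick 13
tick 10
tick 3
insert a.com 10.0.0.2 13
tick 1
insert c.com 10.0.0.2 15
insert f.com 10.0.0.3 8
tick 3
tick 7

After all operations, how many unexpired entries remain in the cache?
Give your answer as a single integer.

Answer: 2

Derivation:
Op 1: insert d.com -> 10.0.0.4 (expiry=0+12=12). clock=0
Op 2: tick 9 -> clock=9.
Op 3: insert b.com -> 10.0.0.2 (expiry=9+6=15). clock=9
Op 4: insert e.com -> 10.0.0.3 (expiry=9+14=23). clock=9
Op 5: tick 3 -> clock=12. purged={d.com}
Op 6: tick 13 -> clock=25. purged={b.com,e.com}
Op 7: tick 10 -> clock=35.
Op 8: tick 3 -> clock=38.
Op 9: insert a.com -> 10.0.0.2 (expiry=38+13=51). clock=38
Op 10: tick 1 -> clock=39.
Op 11: insert c.com -> 10.0.0.2 (expiry=39+15=54). clock=39
Op 12: insert f.com -> 10.0.0.3 (expiry=39+8=47). clock=39
Op 13: tick 3 -> clock=42.
Op 14: tick 7 -> clock=49. purged={f.com}
Final cache (unexpired): {a.com,c.com} -> size=2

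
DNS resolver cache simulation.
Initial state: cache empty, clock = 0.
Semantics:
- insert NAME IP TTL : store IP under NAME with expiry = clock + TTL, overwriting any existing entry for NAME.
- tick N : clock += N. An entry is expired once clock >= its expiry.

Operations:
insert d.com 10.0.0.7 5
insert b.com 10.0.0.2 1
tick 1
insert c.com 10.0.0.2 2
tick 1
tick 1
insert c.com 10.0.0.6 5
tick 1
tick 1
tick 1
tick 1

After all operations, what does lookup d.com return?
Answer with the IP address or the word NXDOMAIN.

Answer: NXDOMAIN

Derivation:
Op 1: insert d.com -> 10.0.0.7 (expiry=0+5=5). clock=0
Op 2: insert b.com -> 10.0.0.2 (expiry=0+1=1). clock=0
Op 3: tick 1 -> clock=1. purged={b.com}
Op 4: insert c.com -> 10.0.0.2 (expiry=1+2=3). clock=1
Op 5: tick 1 -> clock=2.
Op 6: tick 1 -> clock=3. purged={c.com}
Op 7: insert c.com -> 10.0.0.6 (expiry=3+5=8). clock=3
Op 8: tick 1 -> clock=4.
Op 9: tick 1 -> clock=5. purged={d.com}
Op 10: tick 1 -> clock=6.
Op 11: tick 1 -> clock=7.
lookup d.com: not in cache (expired or never inserted)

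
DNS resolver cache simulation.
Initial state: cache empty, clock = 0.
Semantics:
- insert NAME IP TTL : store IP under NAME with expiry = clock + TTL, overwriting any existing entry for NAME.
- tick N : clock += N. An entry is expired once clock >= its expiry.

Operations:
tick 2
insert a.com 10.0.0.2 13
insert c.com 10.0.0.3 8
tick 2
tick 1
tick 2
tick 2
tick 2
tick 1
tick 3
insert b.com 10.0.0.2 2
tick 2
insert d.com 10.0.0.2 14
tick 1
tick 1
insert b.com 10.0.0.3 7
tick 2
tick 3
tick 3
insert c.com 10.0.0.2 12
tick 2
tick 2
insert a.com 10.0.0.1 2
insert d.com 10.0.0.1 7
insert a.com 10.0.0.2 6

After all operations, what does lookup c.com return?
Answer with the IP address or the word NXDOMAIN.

Op 1: tick 2 -> clock=2.
Op 2: insert a.com -> 10.0.0.2 (expiry=2+13=15). clock=2
Op 3: insert c.com -> 10.0.0.3 (expiry=2+8=10). clock=2
Op 4: tick 2 -> clock=4.
Op 5: tick 1 -> clock=5.
Op 6: tick 2 -> clock=7.
Op 7: tick 2 -> clock=9.
Op 8: tick 2 -> clock=11. purged={c.com}
Op 9: tick 1 -> clock=12.
Op 10: tick 3 -> clock=15. purged={a.com}
Op 11: insert b.com -> 10.0.0.2 (expiry=15+2=17). clock=15
Op 12: tick 2 -> clock=17. purged={b.com}
Op 13: insert d.com -> 10.0.0.2 (expiry=17+14=31). clock=17
Op 14: tick 1 -> clock=18.
Op 15: tick 1 -> clock=19.
Op 16: insert b.com -> 10.0.0.3 (expiry=19+7=26). clock=19
Op 17: tick 2 -> clock=21.
Op 18: tick 3 -> clock=24.
Op 19: tick 3 -> clock=27. purged={b.com}
Op 20: insert c.com -> 10.0.0.2 (expiry=27+12=39). clock=27
Op 21: tick 2 -> clock=29.
Op 22: tick 2 -> clock=31. purged={d.com}
Op 23: insert a.com -> 10.0.0.1 (expiry=31+2=33). clock=31
Op 24: insert d.com -> 10.0.0.1 (expiry=31+7=38). clock=31
Op 25: insert a.com -> 10.0.0.2 (expiry=31+6=37). clock=31
lookup c.com: present, ip=10.0.0.2 expiry=39 > clock=31

Answer: 10.0.0.2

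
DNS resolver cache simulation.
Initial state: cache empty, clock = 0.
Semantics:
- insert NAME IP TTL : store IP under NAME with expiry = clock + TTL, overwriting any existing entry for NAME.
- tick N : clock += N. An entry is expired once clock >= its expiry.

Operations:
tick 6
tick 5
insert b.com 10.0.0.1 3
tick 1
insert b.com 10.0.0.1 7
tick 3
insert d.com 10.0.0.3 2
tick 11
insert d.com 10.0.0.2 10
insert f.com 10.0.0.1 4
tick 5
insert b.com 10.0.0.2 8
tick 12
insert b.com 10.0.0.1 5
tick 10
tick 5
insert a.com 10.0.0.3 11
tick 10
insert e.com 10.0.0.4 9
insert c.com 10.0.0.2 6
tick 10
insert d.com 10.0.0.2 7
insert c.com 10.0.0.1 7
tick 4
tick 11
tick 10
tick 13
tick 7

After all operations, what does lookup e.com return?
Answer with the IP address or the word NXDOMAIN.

Op 1: tick 6 -> clock=6.
Op 2: tick 5 -> clock=11.
Op 3: insert b.com -> 10.0.0.1 (expiry=11+3=14). clock=11
Op 4: tick 1 -> clock=12.
Op 5: insert b.com -> 10.0.0.1 (expiry=12+7=19). clock=12
Op 6: tick 3 -> clock=15.
Op 7: insert d.com -> 10.0.0.3 (expiry=15+2=17). clock=15
Op 8: tick 11 -> clock=26. purged={b.com,d.com}
Op 9: insert d.com -> 10.0.0.2 (expiry=26+10=36). clock=26
Op 10: insert f.com -> 10.0.0.1 (expiry=26+4=30). clock=26
Op 11: tick 5 -> clock=31. purged={f.com}
Op 12: insert b.com -> 10.0.0.2 (expiry=31+8=39). clock=31
Op 13: tick 12 -> clock=43. purged={b.com,d.com}
Op 14: insert b.com -> 10.0.0.1 (expiry=43+5=48). clock=43
Op 15: tick 10 -> clock=53. purged={b.com}
Op 16: tick 5 -> clock=58.
Op 17: insert a.com -> 10.0.0.3 (expiry=58+11=69). clock=58
Op 18: tick 10 -> clock=68.
Op 19: insert e.com -> 10.0.0.4 (expiry=68+9=77). clock=68
Op 20: insert c.com -> 10.0.0.2 (expiry=68+6=74). clock=68
Op 21: tick 10 -> clock=78. purged={a.com,c.com,e.com}
Op 22: insert d.com -> 10.0.0.2 (expiry=78+7=85). clock=78
Op 23: insert c.com -> 10.0.0.1 (expiry=78+7=85). clock=78
Op 24: tick 4 -> clock=82.
Op 25: tick 11 -> clock=93. purged={c.com,d.com}
Op 26: tick 10 -> clock=103.
Op 27: tick 13 -> clock=116.
Op 28: tick 7 -> clock=123.
lookup e.com: not in cache (expired or never inserted)

Answer: NXDOMAIN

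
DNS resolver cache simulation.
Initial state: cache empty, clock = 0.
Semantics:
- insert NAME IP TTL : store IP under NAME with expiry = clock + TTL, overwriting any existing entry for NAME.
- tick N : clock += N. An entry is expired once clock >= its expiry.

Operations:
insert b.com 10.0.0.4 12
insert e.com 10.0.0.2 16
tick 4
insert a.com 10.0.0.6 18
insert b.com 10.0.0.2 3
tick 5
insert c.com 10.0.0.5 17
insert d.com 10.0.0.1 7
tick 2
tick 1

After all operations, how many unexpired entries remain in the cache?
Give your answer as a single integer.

Op 1: insert b.com -> 10.0.0.4 (expiry=0+12=12). clock=0
Op 2: insert e.com -> 10.0.0.2 (expiry=0+16=16). clock=0
Op 3: tick 4 -> clock=4.
Op 4: insert a.com -> 10.0.0.6 (expiry=4+18=22). clock=4
Op 5: insert b.com -> 10.0.0.2 (expiry=4+3=7). clock=4
Op 6: tick 5 -> clock=9. purged={b.com}
Op 7: insert c.com -> 10.0.0.5 (expiry=9+17=26). clock=9
Op 8: insert d.com -> 10.0.0.1 (expiry=9+7=16). clock=9
Op 9: tick 2 -> clock=11.
Op 10: tick 1 -> clock=12.
Final cache (unexpired): {a.com,c.com,d.com,e.com} -> size=4

Answer: 4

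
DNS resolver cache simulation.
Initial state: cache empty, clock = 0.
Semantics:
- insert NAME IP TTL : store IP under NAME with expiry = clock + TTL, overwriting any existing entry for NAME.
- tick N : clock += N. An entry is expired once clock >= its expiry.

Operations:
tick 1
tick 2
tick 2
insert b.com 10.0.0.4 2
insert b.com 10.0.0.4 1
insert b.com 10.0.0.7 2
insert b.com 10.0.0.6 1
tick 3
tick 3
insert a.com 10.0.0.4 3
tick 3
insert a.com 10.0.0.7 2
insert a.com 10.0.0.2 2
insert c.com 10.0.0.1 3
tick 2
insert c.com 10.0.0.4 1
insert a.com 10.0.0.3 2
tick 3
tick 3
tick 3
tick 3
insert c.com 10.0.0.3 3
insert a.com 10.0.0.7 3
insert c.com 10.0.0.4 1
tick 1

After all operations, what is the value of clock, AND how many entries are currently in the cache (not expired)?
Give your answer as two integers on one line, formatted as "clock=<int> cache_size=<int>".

Answer: clock=29 cache_size=1

Derivation:
Op 1: tick 1 -> clock=1.
Op 2: tick 2 -> clock=3.
Op 3: tick 2 -> clock=5.
Op 4: insert b.com -> 10.0.0.4 (expiry=5+2=7). clock=5
Op 5: insert b.com -> 10.0.0.4 (expiry=5+1=6). clock=5
Op 6: insert b.com -> 10.0.0.7 (expiry=5+2=7). clock=5
Op 7: insert b.com -> 10.0.0.6 (expiry=5+1=6). clock=5
Op 8: tick 3 -> clock=8. purged={b.com}
Op 9: tick 3 -> clock=11.
Op 10: insert a.com -> 10.0.0.4 (expiry=11+3=14). clock=11
Op 11: tick 3 -> clock=14. purged={a.com}
Op 12: insert a.com -> 10.0.0.7 (expiry=14+2=16). clock=14
Op 13: insert a.com -> 10.0.0.2 (expiry=14+2=16). clock=14
Op 14: insert c.com -> 10.0.0.1 (expiry=14+3=17). clock=14
Op 15: tick 2 -> clock=16. purged={a.com}
Op 16: insert c.com -> 10.0.0.4 (expiry=16+1=17). clock=16
Op 17: insert a.com -> 10.0.0.3 (expiry=16+2=18). clock=16
Op 18: tick 3 -> clock=19. purged={a.com,c.com}
Op 19: tick 3 -> clock=22.
Op 20: tick 3 -> clock=25.
Op 21: tick 3 -> clock=28.
Op 22: insert c.com -> 10.0.0.3 (expiry=28+3=31). clock=28
Op 23: insert a.com -> 10.0.0.7 (expiry=28+3=31). clock=28
Op 24: insert c.com -> 10.0.0.4 (expiry=28+1=29). clock=28
Op 25: tick 1 -> clock=29. purged={c.com}
Final clock = 29
Final cache (unexpired): {a.com} -> size=1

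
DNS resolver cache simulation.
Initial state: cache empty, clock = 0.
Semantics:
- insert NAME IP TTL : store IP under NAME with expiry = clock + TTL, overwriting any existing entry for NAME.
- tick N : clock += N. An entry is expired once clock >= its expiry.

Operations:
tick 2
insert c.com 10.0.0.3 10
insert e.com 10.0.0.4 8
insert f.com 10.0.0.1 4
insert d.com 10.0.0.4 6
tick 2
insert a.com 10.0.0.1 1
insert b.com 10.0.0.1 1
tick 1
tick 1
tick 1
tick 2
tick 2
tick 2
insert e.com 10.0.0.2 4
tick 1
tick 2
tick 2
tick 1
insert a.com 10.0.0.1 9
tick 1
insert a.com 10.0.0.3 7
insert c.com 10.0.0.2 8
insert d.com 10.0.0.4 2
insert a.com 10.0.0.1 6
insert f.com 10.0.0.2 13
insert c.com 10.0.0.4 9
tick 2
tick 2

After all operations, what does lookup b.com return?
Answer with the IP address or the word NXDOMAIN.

Op 1: tick 2 -> clock=2.
Op 2: insert c.com -> 10.0.0.3 (expiry=2+10=12). clock=2
Op 3: insert e.com -> 10.0.0.4 (expiry=2+8=10). clock=2
Op 4: insert f.com -> 10.0.0.1 (expiry=2+4=6). clock=2
Op 5: insert d.com -> 10.0.0.4 (expiry=2+6=8). clock=2
Op 6: tick 2 -> clock=4.
Op 7: insert a.com -> 10.0.0.1 (expiry=4+1=5). clock=4
Op 8: insert b.com -> 10.0.0.1 (expiry=4+1=5). clock=4
Op 9: tick 1 -> clock=5. purged={a.com,b.com}
Op 10: tick 1 -> clock=6. purged={f.com}
Op 11: tick 1 -> clock=7.
Op 12: tick 2 -> clock=9. purged={d.com}
Op 13: tick 2 -> clock=11. purged={e.com}
Op 14: tick 2 -> clock=13. purged={c.com}
Op 15: insert e.com -> 10.0.0.2 (expiry=13+4=17). clock=13
Op 16: tick 1 -> clock=14.
Op 17: tick 2 -> clock=16.
Op 18: tick 2 -> clock=18. purged={e.com}
Op 19: tick 1 -> clock=19.
Op 20: insert a.com -> 10.0.0.1 (expiry=19+9=28). clock=19
Op 21: tick 1 -> clock=20.
Op 22: insert a.com -> 10.0.0.3 (expiry=20+7=27). clock=20
Op 23: insert c.com -> 10.0.0.2 (expiry=20+8=28). clock=20
Op 24: insert d.com -> 10.0.0.4 (expiry=20+2=22). clock=20
Op 25: insert a.com -> 10.0.0.1 (expiry=20+6=26). clock=20
Op 26: insert f.com -> 10.0.0.2 (expiry=20+13=33). clock=20
Op 27: insert c.com -> 10.0.0.4 (expiry=20+9=29). clock=20
Op 28: tick 2 -> clock=22. purged={d.com}
Op 29: tick 2 -> clock=24.
lookup b.com: not in cache (expired or never inserted)

Answer: NXDOMAIN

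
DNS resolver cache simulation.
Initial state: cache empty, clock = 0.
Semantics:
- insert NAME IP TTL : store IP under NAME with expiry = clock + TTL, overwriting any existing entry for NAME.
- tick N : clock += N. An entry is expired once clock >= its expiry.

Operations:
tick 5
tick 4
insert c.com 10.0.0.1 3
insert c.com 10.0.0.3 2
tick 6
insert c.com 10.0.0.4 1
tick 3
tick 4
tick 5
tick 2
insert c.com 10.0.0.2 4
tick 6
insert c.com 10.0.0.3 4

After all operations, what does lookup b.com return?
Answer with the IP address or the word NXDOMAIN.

Op 1: tick 5 -> clock=5.
Op 2: tick 4 -> clock=9.
Op 3: insert c.com -> 10.0.0.1 (expiry=9+3=12). clock=9
Op 4: insert c.com -> 10.0.0.3 (expiry=9+2=11). clock=9
Op 5: tick 6 -> clock=15. purged={c.com}
Op 6: insert c.com -> 10.0.0.4 (expiry=15+1=16). clock=15
Op 7: tick 3 -> clock=18. purged={c.com}
Op 8: tick 4 -> clock=22.
Op 9: tick 5 -> clock=27.
Op 10: tick 2 -> clock=29.
Op 11: insert c.com -> 10.0.0.2 (expiry=29+4=33). clock=29
Op 12: tick 6 -> clock=35. purged={c.com}
Op 13: insert c.com -> 10.0.0.3 (expiry=35+4=39). clock=35
lookup b.com: not in cache (expired or never inserted)

Answer: NXDOMAIN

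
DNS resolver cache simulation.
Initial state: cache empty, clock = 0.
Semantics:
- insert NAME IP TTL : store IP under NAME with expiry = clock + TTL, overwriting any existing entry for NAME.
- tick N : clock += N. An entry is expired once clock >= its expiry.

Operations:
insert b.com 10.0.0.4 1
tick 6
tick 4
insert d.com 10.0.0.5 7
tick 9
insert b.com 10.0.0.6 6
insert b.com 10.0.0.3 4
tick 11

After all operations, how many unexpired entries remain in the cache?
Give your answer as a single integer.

Op 1: insert b.com -> 10.0.0.4 (expiry=0+1=1). clock=0
Op 2: tick 6 -> clock=6. purged={b.com}
Op 3: tick 4 -> clock=10.
Op 4: insert d.com -> 10.0.0.5 (expiry=10+7=17). clock=10
Op 5: tick 9 -> clock=19. purged={d.com}
Op 6: insert b.com -> 10.0.0.6 (expiry=19+6=25). clock=19
Op 7: insert b.com -> 10.0.0.3 (expiry=19+4=23). clock=19
Op 8: tick 11 -> clock=30. purged={b.com}
Final cache (unexpired): {} -> size=0

Answer: 0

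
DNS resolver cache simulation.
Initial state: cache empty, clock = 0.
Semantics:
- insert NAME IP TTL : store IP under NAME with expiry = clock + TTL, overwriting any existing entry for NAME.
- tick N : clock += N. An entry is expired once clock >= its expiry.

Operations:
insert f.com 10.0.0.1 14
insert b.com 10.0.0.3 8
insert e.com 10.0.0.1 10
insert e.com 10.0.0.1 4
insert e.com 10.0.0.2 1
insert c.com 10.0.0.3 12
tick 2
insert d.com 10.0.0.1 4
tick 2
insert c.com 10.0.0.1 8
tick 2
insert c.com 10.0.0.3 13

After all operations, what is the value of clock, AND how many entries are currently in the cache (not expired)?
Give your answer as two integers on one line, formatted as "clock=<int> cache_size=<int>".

Op 1: insert f.com -> 10.0.0.1 (expiry=0+14=14). clock=0
Op 2: insert b.com -> 10.0.0.3 (expiry=0+8=8). clock=0
Op 3: insert e.com -> 10.0.0.1 (expiry=0+10=10). clock=0
Op 4: insert e.com -> 10.0.0.1 (expiry=0+4=4). clock=0
Op 5: insert e.com -> 10.0.0.2 (expiry=0+1=1). clock=0
Op 6: insert c.com -> 10.0.0.3 (expiry=0+12=12). clock=0
Op 7: tick 2 -> clock=2. purged={e.com}
Op 8: insert d.com -> 10.0.0.1 (expiry=2+4=6). clock=2
Op 9: tick 2 -> clock=4.
Op 10: insert c.com -> 10.0.0.1 (expiry=4+8=12). clock=4
Op 11: tick 2 -> clock=6. purged={d.com}
Op 12: insert c.com -> 10.0.0.3 (expiry=6+13=19). clock=6
Final clock = 6
Final cache (unexpired): {b.com,c.com,f.com} -> size=3

Answer: clock=6 cache_size=3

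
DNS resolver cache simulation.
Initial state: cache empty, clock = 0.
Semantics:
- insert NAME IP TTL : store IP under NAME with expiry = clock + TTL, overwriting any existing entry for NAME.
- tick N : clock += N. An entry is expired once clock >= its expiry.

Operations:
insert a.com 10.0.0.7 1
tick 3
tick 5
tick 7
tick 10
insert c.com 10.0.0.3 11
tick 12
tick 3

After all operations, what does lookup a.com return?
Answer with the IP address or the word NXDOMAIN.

Answer: NXDOMAIN

Derivation:
Op 1: insert a.com -> 10.0.0.7 (expiry=0+1=1). clock=0
Op 2: tick 3 -> clock=3. purged={a.com}
Op 3: tick 5 -> clock=8.
Op 4: tick 7 -> clock=15.
Op 5: tick 10 -> clock=25.
Op 6: insert c.com -> 10.0.0.3 (expiry=25+11=36). clock=25
Op 7: tick 12 -> clock=37. purged={c.com}
Op 8: tick 3 -> clock=40.
lookup a.com: not in cache (expired or never inserted)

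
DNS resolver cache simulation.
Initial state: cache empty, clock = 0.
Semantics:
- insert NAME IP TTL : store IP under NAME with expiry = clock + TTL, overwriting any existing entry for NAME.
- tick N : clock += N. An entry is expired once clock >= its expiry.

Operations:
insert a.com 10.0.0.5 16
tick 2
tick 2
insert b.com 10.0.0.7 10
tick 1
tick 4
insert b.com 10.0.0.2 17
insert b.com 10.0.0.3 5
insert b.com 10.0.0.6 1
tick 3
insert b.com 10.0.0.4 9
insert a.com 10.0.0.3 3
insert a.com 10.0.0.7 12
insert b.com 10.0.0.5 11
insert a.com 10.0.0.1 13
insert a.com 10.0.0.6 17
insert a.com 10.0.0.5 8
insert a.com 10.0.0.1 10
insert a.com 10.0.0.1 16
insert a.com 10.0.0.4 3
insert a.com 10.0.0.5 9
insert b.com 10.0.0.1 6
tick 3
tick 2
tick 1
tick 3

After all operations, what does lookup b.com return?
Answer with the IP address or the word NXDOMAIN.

Answer: NXDOMAIN

Derivation:
Op 1: insert a.com -> 10.0.0.5 (expiry=0+16=16). clock=0
Op 2: tick 2 -> clock=2.
Op 3: tick 2 -> clock=4.
Op 4: insert b.com -> 10.0.0.7 (expiry=4+10=14). clock=4
Op 5: tick 1 -> clock=5.
Op 6: tick 4 -> clock=9.
Op 7: insert b.com -> 10.0.0.2 (expiry=9+17=26). clock=9
Op 8: insert b.com -> 10.0.0.3 (expiry=9+5=14). clock=9
Op 9: insert b.com -> 10.0.0.6 (expiry=9+1=10). clock=9
Op 10: tick 3 -> clock=12. purged={b.com}
Op 11: insert b.com -> 10.0.0.4 (expiry=12+9=21). clock=12
Op 12: insert a.com -> 10.0.0.3 (expiry=12+3=15). clock=12
Op 13: insert a.com -> 10.0.0.7 (expiry=12+12=24). clock=12
Op 14: insert b.com -> 10.0.0.5 (expiry=12+11=23). clock=12
Op 15: insert a.com -> 10.0.0.1 (expiry=12+13=25). clock=12
Op 16: insert a.com -> 10.0.0.6 (expiry=12+17=29). clock=12
Op 17: insert a.com -> 10.0.0.5 (expiry=12+8=20). clock=12
Op 18: insert a.com -> 10.0.0.1 (expiry=12+10=22). clock=12
Op 19: insert a.com -> 10.0.0.1 (expiry=12+16=28). clock=12
Op 20: insert a.com -> 10.0.0.4 (expiry=12+3=15). clock=12
Op 21: insert a.com -> 10.0.0.5 (expiry=12+9=21). clock=12
Op 22: insert b.com -> 10.0.0.1 (expiry=12+6=18). clock=12
Op 23: tick 3 -> clock=15.
Op 24: tick 2 -> clock=17.
Op 25: tick 1 -> clock=18. purged={b.com}
Op 26: tick 3 -> clock=21. purged={a.com}
lookup b.com: not in cache (expired or never inserted)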